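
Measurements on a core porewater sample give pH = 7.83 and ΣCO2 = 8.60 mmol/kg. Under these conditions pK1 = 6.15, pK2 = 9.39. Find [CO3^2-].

[CO3²⁻] = 0.226 mmol/kg

α₂ = 1 / (1 + [H⁺]/K2 + [H⁺]²/(K1K2)) = 1 / (1 + 10^+1.56 + 10^-0.12)
   = 1 / (1 + 36.308 + 0.75858) = 1/38.066 = 0.02627
[CO3²⁻] = α₂ × DIC = 0.02627 × 8.60 = 0.226 mmol/kg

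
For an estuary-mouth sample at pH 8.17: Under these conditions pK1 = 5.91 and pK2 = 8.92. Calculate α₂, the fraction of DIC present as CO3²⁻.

α₂ = 0.150

α₂ = 1 / (1 + [H⁺]/K2 + [H⁺]²/(K1K2)) = 1 / (1 + 10^+0.75 + 10^-1.51)
   = 1 / (1 + 5.6234 + 0.030903) = 1/6.6543 = 0.1503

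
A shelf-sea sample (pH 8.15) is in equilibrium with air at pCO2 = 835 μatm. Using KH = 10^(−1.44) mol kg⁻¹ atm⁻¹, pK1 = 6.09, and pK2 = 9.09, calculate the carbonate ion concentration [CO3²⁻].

[CO3²⁻] = 0.400 mmol/kg

[CO2*] = KH · pCO2 = 10^(−1.44) × 835×10^-6 = 3.032×10^-5 mol/kg
α₀ = 1/(1 + K1/[H⁺] + K1K2/[H⁺]²) = 1/(1 + 10^+2.06 + 10^+1.12) = 0.007752
DIC = [CO2*]/α₀ = 3.032×10^-5 / 0.007752 = 3.911 mmol/kg
[CO3²⁻] = α₂·DIC; α₂ = 0.1022, so [CO3²⁻] = 0.1022 × 3.911 = 0.400 mmol/kg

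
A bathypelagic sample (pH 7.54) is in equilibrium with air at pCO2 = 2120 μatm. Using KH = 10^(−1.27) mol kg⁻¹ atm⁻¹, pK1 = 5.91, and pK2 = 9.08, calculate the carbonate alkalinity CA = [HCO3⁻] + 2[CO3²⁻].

CA = 5.14 mmol/kg

[CO2*] = KH · pCO2 = 10^(−1.27) × 2120×10^-6 = 1.139×10^-4 mol/kg
α₀ = 1/(1 + K1/[H⁺] + K1K2/[H⁺]²) = 1/(1 + 10^+1.63 + 10^+0.09) = 0.02228
DIC = [CO2*]/α₀ = 1.139×10^-4 / 0.02228 = 5.111 mmol/kg
CA = (α₁ + 2α₂)·DIC = (0.9503 + 2×0.02741) × 5.111 = 5.14 mmol/kg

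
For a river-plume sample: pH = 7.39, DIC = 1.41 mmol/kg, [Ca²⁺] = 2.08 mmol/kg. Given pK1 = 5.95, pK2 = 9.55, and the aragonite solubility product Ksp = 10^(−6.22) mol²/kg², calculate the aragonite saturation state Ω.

α₂ = 1 / (1 + [H⁺]/K2 + [H⁺]²/(K1K2)) = 1 / (1 + 10^+2.16 + 10^+0.72)
   = 1 / (1 + 144.54 + 5.2481) = 1/150.79 = 0.006632
[CO3²⁻] = α₂ × DIC = 0.006632 × 1.41 = 0.009351 mmol/kg = 9.351 μmol/kg
Ksp = 10^(−6.22) = 6.026×10^-7
Ω = [Ca²⁺][CO3²⁻]/Ksp = (2.08×10^-3)(9.351×10^-6) / 6.026×10^-7 = 0.0323

Ω = 0.0323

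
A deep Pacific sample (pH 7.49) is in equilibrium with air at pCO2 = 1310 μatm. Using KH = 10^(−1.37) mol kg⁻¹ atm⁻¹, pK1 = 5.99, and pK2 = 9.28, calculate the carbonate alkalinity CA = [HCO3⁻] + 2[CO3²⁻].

CA = 1.82 mmol/kg

[CO2*] = KH · pCO2 = 10^(−1.37) × 1310×10^-6 = 5.588×10^-5 mol/kg
α₀ = 1/(1 + K1/[H⁺] + K1K2/[H⁺]²) = 1/(1 + 10^+1.50 + 10^-0.29) = 0.03018
DIC = [CO2*]/α₀ = 5.588×10^-5 / 0.03018 = 1.852 mmol/kg
CA = (α₁ + 2α₂)·DIC = (0.9543 + 2×0.01548) × 1.852 = 1.82 mmol/kg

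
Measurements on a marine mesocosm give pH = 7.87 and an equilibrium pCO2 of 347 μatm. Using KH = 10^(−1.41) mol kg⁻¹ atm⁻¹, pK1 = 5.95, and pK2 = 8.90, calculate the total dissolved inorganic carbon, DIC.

[CO2*] = KH · pCO2 = 10^(−1.41) × 347×10^-6 = 1.350×10^-5 mol/kg
α₀ = 1/(1 + K1/[H⁺] + K1K2/[H⁺]²) = 1/(1 + 10^+1.92 + 10^+0.89) = 0.01088
DIC = [CO2*]/α₀ = 1.350×10^-5 / 0.01088 = 1.24 mmol/kg

DIC = 1.24 mmol/kg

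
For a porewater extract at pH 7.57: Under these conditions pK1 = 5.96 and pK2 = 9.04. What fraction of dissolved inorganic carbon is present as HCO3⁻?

α₁ = 1 / (1 + [H⁺]/K1 + K2/[H⁺]) = 1 / (1 + 10^-1.61 + 10^-1.47)
   = 1 / (1 + 0.024547 + 0.033884) = 1/1.0584 = 0.9448

α₁ = 0.945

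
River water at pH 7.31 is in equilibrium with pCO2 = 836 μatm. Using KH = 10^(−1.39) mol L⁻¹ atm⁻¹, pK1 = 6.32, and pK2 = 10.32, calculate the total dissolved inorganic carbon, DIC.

[CO2*] = KH · pCO2 = 10^(−1.39) × 836×10^-6 = 3.406×10^-5 mol/L
α₀ = 1/(1 + K1/[H⁺] + K1K2/[H⁺]²) = 1/(1 + 10^+0.99 + 10^-2.02) = 0.09275
DIC = [CO2*]/α₀ = 3.406×10^-5 / 0.09275 = 0.367 mmol/L

DIC = 0.367 mmol/L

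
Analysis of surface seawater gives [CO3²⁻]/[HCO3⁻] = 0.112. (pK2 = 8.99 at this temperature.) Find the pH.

pH = 8.04

From K2 = [H⁺][CO3²⁻]/[HCO3⁻]:  pH = pK2 + log₁₀([CO3²⁻]/[HCO3⁻])
log₁₀(0.112) = -0.951
pH = 8.99 + (-0.951) = 8.04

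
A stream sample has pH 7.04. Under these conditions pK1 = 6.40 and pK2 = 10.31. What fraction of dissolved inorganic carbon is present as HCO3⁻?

α₁ = 0.813

α₁ = 1 / (1 + [H⁺]/K1 + K2/[H⁺]) = 1 / (1 + 10^-0.64 + 10^-3.27)
   = 1 / (1 + 0.22909 + 0.00053703) = 1/1.2296 = 0.8133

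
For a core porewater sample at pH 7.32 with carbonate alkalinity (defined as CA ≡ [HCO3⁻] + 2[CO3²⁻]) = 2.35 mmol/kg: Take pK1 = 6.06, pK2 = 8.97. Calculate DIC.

CA = [HCO3⁻] + 2[CO3²⁻] = (α₁ + 2α₂)·DIC
At pH 7.32: [H⁺]/K1 = 10^-1.26 = 0.054954, K2/[H⁺] = 10^-1.65 = 0.022387
α₁ = 1/(1 + 0.054954 + 0.022387) = 1/1.0773 = 0.9282; α₂ = α₁·K2/[H⁺] = 0.02078
α₁ + 2α₂ = 0.9698
DIC = CA / (α₁ + 2α₂) = 2.35 / 0.9698 = 2.42 mmol/kg

DIC = 2.42 mmol/kg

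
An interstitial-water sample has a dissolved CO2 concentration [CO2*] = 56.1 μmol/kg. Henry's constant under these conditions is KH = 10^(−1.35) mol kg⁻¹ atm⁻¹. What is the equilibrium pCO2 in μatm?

pCO2 = 1260 μatm

KH = 10^(−1.35) = 4.467×10^-2 mol kg⁻¹ atm⁻¹
pCO2 = [CO2*]/KH = 56.1×10^-6 / 4.467×10^-2 = 1.26×10^-3 atm = 1260 μatm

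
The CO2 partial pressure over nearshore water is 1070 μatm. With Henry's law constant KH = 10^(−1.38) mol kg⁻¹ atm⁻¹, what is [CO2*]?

KH = 10^(−1.38) = 4.169×10^-2 mol kg⁻¹ atm⁻¹
[CO2*] = KH · pCO2 = 4.169×10^-2 × 1070×10^-6 atm = 4.46×10^-5 mol/kg

[CO2*] = 44.6 μmol/kg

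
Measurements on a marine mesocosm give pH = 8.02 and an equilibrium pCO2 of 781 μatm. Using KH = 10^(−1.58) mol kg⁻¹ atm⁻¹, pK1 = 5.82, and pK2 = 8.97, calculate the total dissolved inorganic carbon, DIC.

DIC = 3.64 mmol/kg

[CO2*] = KH · pCO2 = 10^(−1.58) × 781×10^-6 = 2.054×10^-5 mol/kg
α₀ = 1/(1 + K1/[H⁺] + K1K2/[H⁺]²) = 1/(1 + 10^+2.20 + 10^+1.25) = 0.005641
DIC = [CO2*]/α₀ = 2.054×10^-5 / 0.005641 = 3.64 mmol/kg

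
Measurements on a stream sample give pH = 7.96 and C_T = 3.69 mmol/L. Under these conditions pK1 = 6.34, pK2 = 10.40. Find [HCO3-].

α₁ = 1 / (1 + [H⁺]/K1 + K2/[H⁺]) = 1 / (1 + 10^-1.62 + 10^-2.44)
   = 1 / (1 + 0.023988 + 0.0036308) = 1/1.0276 = 0.9731
[HCO3⁻] = α₁ × DIC = 0.9731 × 3.69 = 3.59 mmol/L

[HCO3⁻] = 3.59 mmol/L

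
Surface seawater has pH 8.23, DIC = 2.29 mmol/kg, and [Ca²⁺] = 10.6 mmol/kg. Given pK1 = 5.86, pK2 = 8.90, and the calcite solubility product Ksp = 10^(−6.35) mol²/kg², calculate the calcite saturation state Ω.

α₂ = 1 / (1 + [H⁺]/K2 + [H⁺]²/(K1K2)) = 1 / (1 + 10^+0.67 + 10^-1.70)
   = 1 / (1 + 4.6774 + 0.019953) = 1/5.6973 = 0.1755
[CO3²⁻] = α₂ × DIC = 0.1755 × 2.29 = 0.4019 mmol/kg
Ksp = 10^(−6.35) = 4.467×10^-7
Ω = [Ca²⁺][CO3²⁻]/Ksp = (10.6×10^-3)(4.019×10^-4) / 4.467×10^-7 = 9.54

Ω = 9.54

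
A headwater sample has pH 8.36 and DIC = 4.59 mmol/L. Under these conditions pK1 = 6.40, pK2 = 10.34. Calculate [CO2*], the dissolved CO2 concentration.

[CO2*] = 0.0493 mmol/L

α₀ = 1 / (1 + K1/[H⁺] + K1K2/[H⁺]²) = 1 / (1 + 10^+1.96 + 10^-0.02)
   = 1 / (1 + 91.201 + 0.95499) = 1/93.156 = 0.01073
[CO2*] = α₀ × DIC = 0.01073 × 4.59 = 0.0493 mmol/L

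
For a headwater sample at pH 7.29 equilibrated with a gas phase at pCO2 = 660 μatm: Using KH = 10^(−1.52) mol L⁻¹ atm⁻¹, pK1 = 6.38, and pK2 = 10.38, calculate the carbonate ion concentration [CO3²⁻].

[CO3²⁻] = 0.132 μmol/L

[CO2*] = KH · pCO2 = 10^(−1.52) × 660×10^-6 = 1.993×10^-5 mol/L
α₀ = 1/(1 + K1/[H⁺] + K1K2/[H⁺]²) = 1/(1 + 10^+0.91 + 10^-2.18) = 0.1095
DIC = [CO2*]/α₀ = 1.993×10^-5 / 0.1095 = 0.1821 mmol/L
[CO3²⁻] = α₂·DIC; α₂ = 0.0007233, so [CO3²⁻] = 0.0007233 × 0.1821 = 0.000132 mmol/L = 0.132 μmol/L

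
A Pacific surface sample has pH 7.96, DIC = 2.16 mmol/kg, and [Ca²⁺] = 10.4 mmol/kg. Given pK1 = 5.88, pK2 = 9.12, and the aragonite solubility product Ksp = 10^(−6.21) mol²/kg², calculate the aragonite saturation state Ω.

α₂ = 1 / (1 + [H⁺]/K2 + [H⁺]²/(K1K2)) = 1 / (1 + 10^+1.16 + 10^-0.92)
   = 1 / (1 + 14.454 + 0.12023) = 1/15.575 = 0.06421
[CO3²⁻] = α₂ × DIC = 0.06421 × 2.16 = 0.1387 mmol/kg
Ksp = 10^(−6.21) = 6.166×10^-7
Ω = [Ca²⁺][CO3²⁻]/Ksp = (10.4×10^-3)(1.387×10^-4) / 6.166×10^-7 = 2.34

Ω = 2.34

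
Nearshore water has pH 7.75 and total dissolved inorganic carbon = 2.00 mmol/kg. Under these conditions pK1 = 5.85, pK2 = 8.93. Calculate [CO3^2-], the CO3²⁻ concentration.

α₂ = 1 / (1 + [H⁺]/K2 + [H⁺]²/(K1K2)) = 1 / (1 + 10^+1.18 + 10^-0.72)
   = 1 / (1 + 15.136 + 0.19055) = 1/16.326 = 0.06125
[CO3²⁻] = α₂ × DIC = 0.06125 × 2.00 = 0.123 mmol/kg

[CO3²⁻] = 0.123 mmol/kg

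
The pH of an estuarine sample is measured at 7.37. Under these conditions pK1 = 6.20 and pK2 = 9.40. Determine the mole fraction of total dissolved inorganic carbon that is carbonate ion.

α₂ = 0.00867

α₂ = 1 / (1 + [H⁺]/K2 + [H⁺]²/(K1K2)) = 1 / (1 + 10^+2.03 + 10^+0.86)
   = 1 / (1 + 107.15 + 7.2444) = 1/115.40 = 0.008666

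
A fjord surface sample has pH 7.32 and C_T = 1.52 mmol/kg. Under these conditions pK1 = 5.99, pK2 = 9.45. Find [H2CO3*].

α₀ = 1 / (1 + K1/[H⁺] + K1K2/[H⁺]²) = 1 / (1 + 10^+1.33 + 10^-0.80)
   = 1 / (1 + 21.380 + 0.15849) = 1/22.538 = 0.04437
[CO2*] = α₀ × DIC = 0.04437 × 1.52 = 0.0674 mmol/kg

[CO2*] = 0.0674 mmol/kg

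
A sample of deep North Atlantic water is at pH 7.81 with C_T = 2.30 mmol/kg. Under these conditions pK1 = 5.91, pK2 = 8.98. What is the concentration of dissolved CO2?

[CO2*] = 0.0268 mmol/kg

α₀ = 1 / (1 + K1/[H⁺] + K1K2/[H⁺]²) = 1 / (1 + 10^+1.90 + 10^+0.73)
   = 1 / (1 + 79.433 + 5.3703) = 1/85.803 = 0.01165
[CO2*] = α₀ × DIC = 0.01165 × 2.30 = 0.0268 mmol/kg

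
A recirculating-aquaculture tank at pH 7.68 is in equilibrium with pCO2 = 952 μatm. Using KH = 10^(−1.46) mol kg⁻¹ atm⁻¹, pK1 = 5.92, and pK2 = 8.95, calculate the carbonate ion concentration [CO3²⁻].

[CO3²⁻] = 0.102 mmol/kg

[CO2*] = KH · pCO2 = 10^(−1.46) × 952×10^-6 = 3.301×10^-5 mol/kg
α₀ = 1/(1 + K1/[H⁺] + K1K2/[H⁺]²) = 1/(1 + 10^+1.76 + 10^+0.49) = 0.01622
DIC = [CO2*]/α₀ = 3.301×10^-5 / 0.01622 = 2.035 mmol/kg
[CO3²⁻] = α₂·DIC; α₂ = 0.05014, so [CO3²⁻] = 0.05014 × 2.035 = 0.102 mmol/kg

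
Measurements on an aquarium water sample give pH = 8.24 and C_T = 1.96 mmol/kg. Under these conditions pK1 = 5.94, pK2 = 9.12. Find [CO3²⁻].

α₂ = 1 / (1 + [H⁺]/K2 + [H⁺]²/(K1K2)) = 1 / (1 + 10^+0.88 + 10^-1.42)
   = 1 / (1 + 7.5858 + 0.038019) = 1/8.6238 = 0.1160
[CO3²⁻] = α₂ × DIC = 0.1160 × 1.96 = 0.227 mmol/kg

[CO3²⁻] = 0.227 mmol/kg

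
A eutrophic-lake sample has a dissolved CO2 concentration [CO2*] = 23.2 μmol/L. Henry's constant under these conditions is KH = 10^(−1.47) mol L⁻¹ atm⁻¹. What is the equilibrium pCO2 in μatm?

KH = 10^(−1.47) = 3.388×10^-2 mol L⁻¹ atm⁻¹
pCO2 = [CO2*]/KH = 23.2×10^-6 / 3.388×10^-2 = 6.85×10^-4 atm = 685 μatm

pCO2 = 685 μatm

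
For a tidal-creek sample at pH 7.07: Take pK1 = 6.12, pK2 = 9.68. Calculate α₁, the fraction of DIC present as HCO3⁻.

α₁ = 0.897

α₁ = 1 / (1 + [H⁺]/K1 + K2/[H⁺]) = 1 / (1 + 10^-0.95 + 10^-2.61)
   = 1 / (1 + 0.11220 + 0.0024547) = 1/1.1147 = 0.8971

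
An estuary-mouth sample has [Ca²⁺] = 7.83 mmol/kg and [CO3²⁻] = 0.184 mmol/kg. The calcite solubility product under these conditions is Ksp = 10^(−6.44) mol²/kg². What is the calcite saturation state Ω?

Ksp = 10^(−6.44) = 3.631×10^-7
Ω = [Ca²⁺][CO3²⁻]/Ksp = (7.83×10^-3)(0.184×10^-3) / 3.631×10^-7 = 3.97

Ω = 3.97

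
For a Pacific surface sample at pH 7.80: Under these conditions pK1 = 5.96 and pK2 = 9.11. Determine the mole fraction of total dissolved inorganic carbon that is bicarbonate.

α₁ = 0.940

α₁ = 1 / (1 + [H⁺]/K1 + K2/[H⁺]) = 1 / (1 + 10^-1.84 + 10^-1.31)
   = 1 / (1 + 0.014454 + 0.048978) = 1/1.0634 = 0.9404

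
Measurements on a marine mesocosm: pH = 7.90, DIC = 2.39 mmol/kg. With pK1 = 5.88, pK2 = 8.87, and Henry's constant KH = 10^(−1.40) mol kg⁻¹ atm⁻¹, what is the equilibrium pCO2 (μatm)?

pCO2 = 513 μatm

α₀ = 1 / (1 + K1/[H⁺] + K1K2/[H⁺]²) = 1 / (1 + 10^+2.02 + 10^+1.05)
   = 1 / (1 + 104.71 + 11.220) = 1/116.93 = 0.008552
[CO2*] = α₀ × DIC = 0.008552 × 2.39 = 0.02044 mmol/kg
pCO2 = [CO2*]/KH = 2.044×10^-5 / 3.981×10^-2 = 513 μatm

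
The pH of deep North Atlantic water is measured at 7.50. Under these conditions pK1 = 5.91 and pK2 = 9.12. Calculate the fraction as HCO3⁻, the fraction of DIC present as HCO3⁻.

α₁ = 0.953

α₁ = 1 / (1 + [H⁺]/K1 + K2/[H⁺]) = 1 / (1 + 10^-1.59 + 10^-1.62)
   = 1 / (1 + 0.025704 + 0.023988) = 1/1.0497 = 0.9527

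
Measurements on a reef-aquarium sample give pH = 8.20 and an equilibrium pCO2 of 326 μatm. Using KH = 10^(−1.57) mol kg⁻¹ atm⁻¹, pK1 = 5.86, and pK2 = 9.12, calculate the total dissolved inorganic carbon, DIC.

[CO2*] = KH · pCO2 = 10^(−1.57) × 326×10^-6 = 8.774×10^-6 mol/kg
α₀ = 1/(1 + K1/[H⁺] + K1K2/[H⁺]²) = 1/(1 + 10^+2.34 + 10^+1.42) = 0.004064
DIC = [CO2*]/α₀ = 8.774×10^-6 / 0.004064 = 2.16 mmol/kg

DIC = 2.16 mmol/kg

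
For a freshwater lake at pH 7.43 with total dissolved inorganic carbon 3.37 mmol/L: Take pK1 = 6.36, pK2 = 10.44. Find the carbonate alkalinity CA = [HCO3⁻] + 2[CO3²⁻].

CA = 3.11 mmol/L

CA = [HCO3⁻] + 2[CO3²⁻] = (α₁ + 2α₂)·DIC
At pH 7.43: [H⁺]/K1 = 10^-1.07 = 0.085114, K2/[H⁺] = 10^-3.01 = 0.00097724
α₁ = 1/(1 + 0.085114 + 0.00097724) = 1/1.0861 = 0.9207; α₂ = α₁·K2/[H⁺] = 0.0008998
α₁ + 2α₂ = 0.9225
CA = 0.9225 × 3.37 = 3.11 mmol/L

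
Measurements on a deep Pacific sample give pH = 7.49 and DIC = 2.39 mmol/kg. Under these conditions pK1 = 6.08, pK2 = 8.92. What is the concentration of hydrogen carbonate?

[HCO3⁻] = 2.22 mmol/kg

α₁ = 1 / (1 + [H⁺]/K1 + K2/[H⁺]) = 1 / (1 + 10^-1.41 + 10^-1.43)
   = 1 / (1 + 0.038905 + 0.037154) = 1/1.0761 = 0.9293
[HCO3⁻] = α₁ × DIC = 0.9293 × 2.39 = 2.22 mmol/kg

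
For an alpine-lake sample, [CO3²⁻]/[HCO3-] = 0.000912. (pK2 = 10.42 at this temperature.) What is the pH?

From K2 = [H⁺][CO3²⁻]/[HCO3-]:  pH = pK2 + log₁₀([CO3²⁻]/[HCO3-])
log₁₀(0.000912) = -3.040
pH = 10.42 + (-3.040) = 7.38

pH = 7.38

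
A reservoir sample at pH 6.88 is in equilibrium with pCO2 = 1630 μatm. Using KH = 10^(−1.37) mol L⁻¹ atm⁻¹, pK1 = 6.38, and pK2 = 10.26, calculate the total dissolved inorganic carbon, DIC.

[CO2*] = KH · pCO2 = 10^(−1.37) × 1630×10^-6 = 6.953×10^-5 mol/L
α₀ = 1/(1 + K1/[H⁺] + K1K2/[H⁺]²) = 1/(1 + 10^+0.50 + 10^-2.88) = 0.2402
DIC = [CO2*]/α₀ = 6.953×10^-5 / 0.2402 = 0.290 mmol/L

DIC = 0.290 mmol/L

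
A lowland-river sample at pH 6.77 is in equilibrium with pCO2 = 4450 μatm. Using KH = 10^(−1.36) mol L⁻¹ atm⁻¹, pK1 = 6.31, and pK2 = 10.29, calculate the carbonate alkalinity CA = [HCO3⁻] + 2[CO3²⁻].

CA = 0.561 mmol/L

[CO2*] = KH · pCO2 = 10^(−1.36) × 4450×10^-6 = 1.942×10^-4 mol/L
α₀ = 1/(1 + K1/[H⁺] + K1K2/[H⁺]²) = 1/(1 + 10^+0.46 + 10^-3.06) = 0.2574
DIC = [CO2*]/α₀ = 1.942×10^-4 / 0.2574 = 0.7546 mmol/L
CA = (α₁ + 2α₂)·DIC = (0.7424 + 2×0.0002242) × 0.7546 = 0.561 mmol/L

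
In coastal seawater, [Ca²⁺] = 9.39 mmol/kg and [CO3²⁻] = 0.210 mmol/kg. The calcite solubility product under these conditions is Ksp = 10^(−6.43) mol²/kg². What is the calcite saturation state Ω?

Ksp = 10^(−6.43) = 3.715×10^-7
Ω = [Ca²⁺][CO3²⁻]/Ksp = (9.39×10^-3)(0.210×10^-3) / 3.715×10^-7 = 5.31

Ω = 5.31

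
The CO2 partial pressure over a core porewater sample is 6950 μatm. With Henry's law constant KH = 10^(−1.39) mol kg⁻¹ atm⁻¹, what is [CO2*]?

KH = 10^(−1.39) = 4.074×10^-2 mol kg⁻¹ atm⁻¹
[CO2*] = KH · pCO2 = 4.074×10^-2 × 6950×10^-6 atm = 2.83×10^-4 mol/kg

[CO2*] = 283 μmol/kg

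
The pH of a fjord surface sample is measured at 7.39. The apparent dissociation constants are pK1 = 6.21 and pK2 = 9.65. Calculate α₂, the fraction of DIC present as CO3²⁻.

α₂ = 1 / (1 + [H⁺]/K2 + [H⁺]²/(K1K2)) = 1 / (1 + 10^+2.26 + 10^+1.08)
   = 1 / (1 + 181.97 + 12.023) = 1/194.99 = 0.005128

α₂ = 0.00513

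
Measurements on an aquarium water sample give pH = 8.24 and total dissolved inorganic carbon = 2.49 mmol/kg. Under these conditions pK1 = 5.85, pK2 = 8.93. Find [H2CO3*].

α₀ = 1 / (1 + K1/[H⁺] + K1K2/[H⁺]²) = 1 / (1 + 10^+2.39 + 10^+1.70)
   = 1 / (1 + 245.47 + 50.119) = 1/296.59 = 0.003372
[CO2*] = α₀ × DIC = 0.003372 × 2.49 = 0.00840 mmol/kg = 8.40 μmol/kg

[CO2*] = 8.40 μmol/kg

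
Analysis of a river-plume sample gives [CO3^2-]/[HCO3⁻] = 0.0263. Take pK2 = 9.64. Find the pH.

From K2 = [H⁺][CO3^2-]/[HCO3⁻]:  pH = pK2 + log₁₀([CO3^2-]/[HCO3⁻])
log₁₀(0.0263) = -1.580
pH = 9.64 + (-1.580) = 8.06

pH = 8.06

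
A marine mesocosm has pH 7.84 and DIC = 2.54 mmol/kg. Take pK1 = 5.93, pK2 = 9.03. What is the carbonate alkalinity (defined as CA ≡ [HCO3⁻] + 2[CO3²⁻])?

CA = [HCO3⁻] + 2[CO3²⁻] = (α₁ + 2α₂)·DIC
At pH 7.84: [H⁺]/K1 = 10^-1.91 = 0.012303, K2/[H⁺] = 10^-1.19 = 0.064565
α₁ = 1/(1 + 0.012303 + 0.064565) = 1/1.0769 = 0.9286; α₂ = α₁·K2/[H⁺] = 0.05996
α₁ + 2α₂ = 1.0485
CA = 1.0485 × 2.54 = 2.66 mmol/kg

CA = 2.66 mmol/kg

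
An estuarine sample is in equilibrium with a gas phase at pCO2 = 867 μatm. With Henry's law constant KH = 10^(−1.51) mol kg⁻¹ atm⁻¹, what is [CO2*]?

KH = 10^(−1.51) = 3.090×10^-2 mol kg⁻¹ atm⁻¹
[CO2*] = KH · pCO2 = 3.090×10^-2 × 867×10^-6 atm = 2.68×10^-5 mol/kg

[CO2*] = 26.8 μmol/kg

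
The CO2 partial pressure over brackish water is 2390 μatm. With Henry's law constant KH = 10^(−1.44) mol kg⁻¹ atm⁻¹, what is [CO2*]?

[CO2*] = 86.8 μmol/kg

KH = 10^(−1.44) = 3.631×10^-2 mol kg⁻¹ atm⁻¹
[CO2*] = KH · pCO2 = 3.631×10^-2 × 2390×10^-6 atm = 8.68×10^-5 mol/kg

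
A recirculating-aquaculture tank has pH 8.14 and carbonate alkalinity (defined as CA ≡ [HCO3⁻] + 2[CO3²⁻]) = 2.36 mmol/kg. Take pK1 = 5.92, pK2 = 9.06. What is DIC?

CA = [HCO3⁻] + 2[CO3²⁻] = (α₁ + 2α₂)·DIC
At pH 8.14: [H⁺]/K1 = 10^-2.22 = 0.0060256, K2/[H⁺] = 10^-0.92 = 0.12023
α₁ = 1/(1 + 0.0060256 + 0.12023) = 1/1.1263 = 0.8879; α₂ = α₁·K2/[H⁺] = 0.1067
α₁ + 2α₂ = 1.1014
DIC = CA / (α₁ + 2α₂) = 2.36 / 1.1014 = 2.14 mmol/kg

DIC = 2.14 mmol/kg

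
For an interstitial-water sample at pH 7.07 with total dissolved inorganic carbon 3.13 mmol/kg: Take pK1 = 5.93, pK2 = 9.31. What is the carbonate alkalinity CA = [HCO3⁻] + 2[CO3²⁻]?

CA = 2.94 mmol/kg

CA = [HCO3⁻] + 2[CO3²⁻] = (α₁ + 2α₂)·DIC
At pH 7.07: [H⁺]/K1 = 10^-1.14 = 0.072444, K2/[H⁺] = 10^-2.24 = 0.0057544
α₁ = 1/(1 + 0.072444 + 0.0057544) = 1/1.0782 = 0.9275; α₂ = α₁·K2/[H⁺] = 0.005337
α₁ + 2α₂ = 0.9381
CA = 0.9381 × 3.13 = 2.94 mmol/kg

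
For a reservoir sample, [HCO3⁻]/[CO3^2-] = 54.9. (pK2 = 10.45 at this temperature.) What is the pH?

pH = 8.71

From K2 = [H⁺][CO3^2-]/[HCO3⁻]:  pH = pK2 − log₁₀([HCO3⁻]/[CO3^2-])
log₁₀(54.9) = +1.740
pH = 10.45 − (+1.740) = 8.71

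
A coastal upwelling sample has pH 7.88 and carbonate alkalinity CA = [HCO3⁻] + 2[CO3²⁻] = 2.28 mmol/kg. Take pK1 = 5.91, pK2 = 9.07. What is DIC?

DIC = 2.17 mmol/kg

CA = [HCO3⁻] + 2[CO3²⁻] = (α₁ + 2α₂)·DIC
At pH 7.88: [H⁺]/K1 = 10^-1.97 = 0.010715, K2/[H⁺] = 10^-1.19 = 0.064565
α₁ = 1/(1 + 0.010715 + 0.064565) = 1/1.0753 = 0.9300; α₂ = α₁·K2/[H⁺] = 0.06005
α₁ + 2α₂ = 1.0501
DIC = CA / (α₁ + 2α₂) = 2.28 / 1.0501 = 2.17 mmol/kg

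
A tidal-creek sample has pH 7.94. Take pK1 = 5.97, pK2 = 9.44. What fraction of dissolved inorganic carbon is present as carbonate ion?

α₂ = 1 / (1 + [H⁺]/K2 + [H⁺]²/(K1K2)) = 1 / (1 + 10^+1.50 + 10^-0.47)
   = 1 / (1 + 31.623 + 0.33884) = 1/32.962 = 0.03034

α₂ = 0.0303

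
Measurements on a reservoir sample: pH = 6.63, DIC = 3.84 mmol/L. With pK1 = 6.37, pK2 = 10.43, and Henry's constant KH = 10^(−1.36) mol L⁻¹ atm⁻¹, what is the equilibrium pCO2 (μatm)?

α₀ = 1 / (1 + K1/[H⁺] + K1K2/[H⁺]²) = 1 / (1 + 10^+0.26 + 10^-3.54)
   = 1 / (1 + 1.8197 + 0.00028840) = 1/2.8200 = 0.3546
[CO2*] = α₀ × DIC = 0.3546 × 3.84 = 1.362 mmol/L
pCO2 = [CO2*]/KH = 1.362×10^-3 / 4.365×10^-2 = 3.12×10^4 μatm

pCO2 = 3.12×10^4 μatm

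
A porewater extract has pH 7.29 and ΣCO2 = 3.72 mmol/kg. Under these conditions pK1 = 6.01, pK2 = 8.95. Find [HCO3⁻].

[HCO3⁻] = 3.46 mmol/kg

α₁ = 1 / (1 + [H⁺]/K1 + K2/[H⁺]) = 1 / (1 + 10^-1.28 + 10^-1.66)
   = 1 / (1 + 0.052481 + 0.021878) = 1/1.0744 = 0.9308
[HCO3⁻] = α₁ × DIC = 0.9308 × 3.72 = 3.46 mmol/kg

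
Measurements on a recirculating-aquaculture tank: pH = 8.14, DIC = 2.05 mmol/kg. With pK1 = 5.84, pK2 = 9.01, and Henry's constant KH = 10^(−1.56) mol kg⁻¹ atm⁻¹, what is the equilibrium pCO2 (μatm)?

α₀ = 1 / (1 + K1/[H⁺] + K1K2/[H⁺]²) = 1 / (1 + 10^+2.30 + 10^+1.43)
   = 1 / (1 + 199.53 + 26.915) = 1/227.44 = 0.004397
[CO2*] = α₀ × DIC = 0.004397 × 2.05 = 0.009013 mmol/kg = 9.013 μmol/kg
pCO2 = [CO2*]/KH = 9.013×10^-6 / 2.754×10^-2 = 327 μatm

pCO2 = 327 μatm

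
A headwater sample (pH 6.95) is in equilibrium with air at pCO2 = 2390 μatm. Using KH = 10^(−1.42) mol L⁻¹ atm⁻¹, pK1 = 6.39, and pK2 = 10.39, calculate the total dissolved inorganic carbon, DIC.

DIC = 0.421 mmol/L

[CO2*] = KH · pCO2 = 10^(−1.42) × 2390×10^-6 = 9.087×10^-5 mol/L
α₀ = 1/(1 + K1/[H⁺] + K1K2/[H⁺]²) = 1/(1 + 10^+0.56 + 10^-2.88) = 0.2159
DIC = [CO2*]/α₀ = 9.087×10^-5 / 0.2159 = 0.421 mmol/L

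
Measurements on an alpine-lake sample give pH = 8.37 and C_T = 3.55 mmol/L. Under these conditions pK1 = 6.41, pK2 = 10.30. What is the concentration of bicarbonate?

[HCO3⁻] = 3.47 mmol/L

α₁ = 1 / (1 + [H⁺]/K1 + K2/[H⁺]) = 1 / (1 + 10^-1.96 + 10^-1.93)
   = 1 / (1 + 0.010965 + 0.011749) = 1/1.0227 = 0.9778
[HCO3⁻] = α₁ × DIC = 0.9778 × 3.55 = 3.47 mmol/L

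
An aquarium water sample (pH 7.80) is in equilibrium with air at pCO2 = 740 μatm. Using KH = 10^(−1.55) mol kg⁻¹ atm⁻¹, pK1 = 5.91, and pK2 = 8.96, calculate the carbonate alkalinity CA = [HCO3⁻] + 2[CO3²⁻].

[CO2*] = KH · pCO2 = 10^(−1.55) × 740×10^-6 = 2.086×10^-5 mol/kg
α₀ = 1/(1 + K1/[H⁺] + K1K2/[H⁺]²) = 1/(1 + 10^+1.89 + 10^+0.73) = 0.01191
DIC = [CO2*]/α₀ = 2.086×10^-5 / 0.01191 = 1.752 mmol/kg
CA = (α₁ + 2α₂)·DIC = (0.9242 + 2×0.06394) × 1.752 = 1.84 mmol/kg

CA = 1.84 mmol/kg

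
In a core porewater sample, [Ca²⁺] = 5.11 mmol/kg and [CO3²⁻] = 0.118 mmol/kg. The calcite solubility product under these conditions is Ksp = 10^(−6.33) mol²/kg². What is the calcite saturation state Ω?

Ω = 1.29

Ksp = 10^(−6.33) = 4.677×10^-7
Ω = [Ca²⁺][CO3²⁻]/Ksp = (5.11×10^-3)(0.118×10^-3) / 4.677×10^-7 = 1.29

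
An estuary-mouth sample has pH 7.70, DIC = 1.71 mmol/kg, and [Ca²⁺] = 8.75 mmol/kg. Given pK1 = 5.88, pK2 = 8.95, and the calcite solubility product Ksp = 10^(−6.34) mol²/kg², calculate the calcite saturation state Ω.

Ω = 1.72

α₂ = 1 / (1 + [H⁺]/K2 + [H⁺]²/(K1K2)) = 1 / (1 + 10^+1.25 + 10^-0.57)
   = 1 / (1 + 17.783 + 0.26915) = 1/19.052 = 0.05249
[CO3²⁻] = α₂ × DIC = 0.05249 × 1.71 = 0.08975 mmol/kg
Ksp = 10^(−6.34) = 4.571×10^-7
Ω = [Ca²⁺][CO3²⁻]/Ksp = (8.75×10^-3)(8.975×10^-5) / 4.571×10^-7 = 1.72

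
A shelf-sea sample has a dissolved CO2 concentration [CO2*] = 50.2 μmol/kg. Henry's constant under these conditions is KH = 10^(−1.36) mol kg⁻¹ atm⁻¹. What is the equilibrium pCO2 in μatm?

KH = 10^(−1.36) = 4.365×10^-2 mol kg⁻¹ atm⁻¹
pCO2 = [CO2*]/KH = 50.2×10^-6 / 4.365×10^-2 = 1.15×10^-3 atm = 1150 μatm

pCO2 = 1150 μatm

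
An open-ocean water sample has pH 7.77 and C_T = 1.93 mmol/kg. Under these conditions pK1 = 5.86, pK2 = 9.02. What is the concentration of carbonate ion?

α₂ = 1 / (1 + [H⁺]/K2 + [H⁺]²/(K1K2)) = 1 / (1 + 10^+1.25 + 10^-0.66)
   = 1 / (1 + 17.783 + 0.21878) = 1/19.002 = 0.05263
[CO3²⁻] = α₂ × DIC = 0.05263 × 1.93 = 0.102 mmol/kg

[CO3²⁻] = 0.102 mmol/kg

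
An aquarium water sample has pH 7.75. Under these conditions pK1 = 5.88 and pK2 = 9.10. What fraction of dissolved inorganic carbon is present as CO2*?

α₀ = 0.0127

α₀ = 1 / (1 + K1/[H⁺] + K1K2/[H⁺]²) = 1 / (1 + 10^+1.87 + 10^+0.52)
   = 1 / (1 + 74.131 + 3.3113) = 1/78.442 = 0.01275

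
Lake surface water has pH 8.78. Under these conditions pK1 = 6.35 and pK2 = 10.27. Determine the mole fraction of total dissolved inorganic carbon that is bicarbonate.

α₁ = 0.965

α₁ = 1 / (1 + [H⁺]/K1 + K2/[H⁺]) = 1 / (1 + 10^-2.43 + 10^-1.49)
   = 1 / (1 + 0.0037154 + 0.032359) = 1/1.0361 = 0.9652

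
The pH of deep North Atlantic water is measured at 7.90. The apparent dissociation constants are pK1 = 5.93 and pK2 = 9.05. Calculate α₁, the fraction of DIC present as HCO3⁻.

α₁ = 1 / (1 + [H⁺]/K1 + K2/[H⁺]) = 1 / (1 + 10^-1.97 + 10^-1.15)
   = 1 / (1 + 0.010715 + 0.070795) = 1/1.0815 = 0.9246

α₁ = 0.925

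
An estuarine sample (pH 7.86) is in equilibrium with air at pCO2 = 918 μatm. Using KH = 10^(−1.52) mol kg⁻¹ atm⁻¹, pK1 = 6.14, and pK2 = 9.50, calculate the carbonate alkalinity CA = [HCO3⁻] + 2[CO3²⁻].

CA = 1.52 mmol/kg

[CO2*] = KH · pCO2 = 10^(−1.52) × 918×10^-6 = 2.772×10^-5 mol/kg
α₀ = 1/(1 + K1/[H⁺] + K1K2/[H⁺]²) = 1/(1 + 10^+1.72 + 10^+0.08) = 0.01829
DIC = [CO2*]/α₀ = 2.772×10^-5 / 0.01829 = 1.516 mmol/kg
CA = (α₁ + 2α₂)·DIC = (0.9597 + 2×0.02199) × 1.516 = 1.52 mmol/kg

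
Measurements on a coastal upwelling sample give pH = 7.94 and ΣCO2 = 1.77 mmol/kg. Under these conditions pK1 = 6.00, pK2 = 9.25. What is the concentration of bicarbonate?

α₁ = 1 / (1 + [H⁺]/K1 + K2/[H⁺]) = 1 / (1 + 10^-1.94 + 10^-1.31)
   = 1 / (1 + 0.011482 + 0.048978) = 1/1.0605 = 0.9430
[HCO3⁻] = α₁ × DIC = 0.9430 × 1.77 = 1.67 mmol/kg

[HCO3⁻] = 1.67 mmol/kg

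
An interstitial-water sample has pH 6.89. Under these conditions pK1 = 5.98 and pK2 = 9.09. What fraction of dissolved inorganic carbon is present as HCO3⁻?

α₁ = 0.885

α₁ = 1 / (1 + [H⁺]/K1 + K2/[H⁺]) = 1 / (1 + 10^-0.91 + 10^-2.20)
   = 1 / (1 + 0.12303 + 0.0063096) = 1/1.1293 = 0.8855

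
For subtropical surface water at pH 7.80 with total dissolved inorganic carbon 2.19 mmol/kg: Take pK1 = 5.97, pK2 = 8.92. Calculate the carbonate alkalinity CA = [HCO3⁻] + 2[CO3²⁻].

CA = 2.31 mmol/kg

CA = [HCO3⁻] + 2[CO3²⁻] = (α₁ + 2α₂)·DIC
At pH 7.80: [H⁺]/K1 = 10^-1.83 = 0.014791, K2/[H⁺] = 10^-1.12 = 0.075858
α₁ = 1/(1 + 0.014791 + 0.075858) = 1/1.0906 = 0.9169; α₂ = α₁·K2/[H⁺] = 0.06955
α₁ + 2α₂ = 1.0560
CA = 1.0560 × 2.19 = 2.31 mmol/kg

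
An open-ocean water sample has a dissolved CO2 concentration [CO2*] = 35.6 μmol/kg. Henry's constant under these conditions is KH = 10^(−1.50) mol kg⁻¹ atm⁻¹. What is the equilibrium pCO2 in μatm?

KH = 10^(−1.50) = 3.162×10^-2 mol kg⁻¹ atm⁻¹
pCO2 = [CO2*]/KH = 35.6×10^-6 / 3.162×10^-2 = 1.13×10^-3 atm = 1130 μatm

pCO2 = 1130 μatm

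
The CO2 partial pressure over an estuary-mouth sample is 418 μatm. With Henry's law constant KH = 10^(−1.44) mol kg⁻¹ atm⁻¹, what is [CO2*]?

[CO2*] = 15.2 μmol/kg

KH = 10^(−1.44) = 3.631×10^-2 mol kg⁻¹ atm⁻¹
[CO2*] = KH · pCO2 = 3.631×10^-2 × 418×10^-6 atm = 1.52×10^-5 mol/kg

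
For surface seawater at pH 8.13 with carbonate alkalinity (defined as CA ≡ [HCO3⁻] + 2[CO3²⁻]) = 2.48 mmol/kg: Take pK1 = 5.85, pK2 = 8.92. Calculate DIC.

CA = [HCO3⁻] + 2[CO3²⁻] = (α₁ + 2α₂)·DIC
At pH 8.13: [H⁺]/K1 = 10^-2.28 = 0.0052481, K2/[H⁺] = 10^-0.79 = 0.16218
α₁ = 1/(1 + 0.0052481 + 0.16218) = 1/1.1674 = 0.8566; α₂ = α₁·K2/[H⁺] = 0.1389
α₁ + 2α₂ = 1.1344
DIC = CA / (α₁ + 2α₂) = 2.48 / 1.1344 = 2.19 mmol/kg

DIC = 2.19 mmol/kg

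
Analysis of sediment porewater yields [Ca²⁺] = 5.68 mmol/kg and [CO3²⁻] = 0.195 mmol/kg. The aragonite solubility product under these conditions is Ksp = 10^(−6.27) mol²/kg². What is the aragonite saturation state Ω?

Ksp = 10^(−6.27) = 5.370×10^-7
Ω = [Ca²⁺][CO3²⁻]/Ksp = (5.68×10^-3)(0.195×10^-3) / 5.370×10^-7 = 2.06

Ω = 2.06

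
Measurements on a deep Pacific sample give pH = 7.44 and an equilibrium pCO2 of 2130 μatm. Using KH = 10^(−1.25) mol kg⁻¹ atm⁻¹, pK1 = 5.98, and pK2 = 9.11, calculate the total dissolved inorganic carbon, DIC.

[CO2*] = KH · pCO2 = 10^(−1.25) × 2130×10^-6 = 1.198×10^-4 mol/kg
α₀ = 1/(1 + K1/[H⁺] + K1K2/[H⁺]²) = 1/(1 + 10^+1.46 + 10^-0.21) = 0.03283
DIC = [CO2*]/α₀ = 1.198×10^-4 / 0.03283 = 3.65 mmol/kg

DIC = 3.65 mmol/kg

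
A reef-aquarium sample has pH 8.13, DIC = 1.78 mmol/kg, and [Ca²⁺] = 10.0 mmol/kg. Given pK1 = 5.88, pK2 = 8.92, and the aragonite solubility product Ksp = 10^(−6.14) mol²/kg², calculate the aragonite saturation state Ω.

Ω = 3.41

α₂ = 1 / (1 + [H⁺]/K2 + [H⁺]²/(K1K2)) = 1 / (1 + 10^+0.79 + 10^-1.46)
   = 1 / (1 + 6.1660 + 0.034674) = 1/7.2006 = 0.1389
[CO3²⁻] = α₂ × DIC = 0.1389 × 1.78 = 0.2472 mmol/kg
Ksp = 10^(−6.14) = 7.244×10^-7
Ω = [Ca²⁺][CO3²⁻]/Ksp = (10.0×10^-3)(2.472×10^-4) / 7.244×10^-7 = 3.41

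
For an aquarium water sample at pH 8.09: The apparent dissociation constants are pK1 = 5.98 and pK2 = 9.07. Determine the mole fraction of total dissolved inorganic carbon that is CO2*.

α₀ = 1 / (1 + K1/[H⁺] + K1K2/[H⁺]²) = 1 / (1 + 10^+2.11 + 10^+1.13)
   = 1 / (1 + 128.82 + 13.490) = 1/143.31 = 0.006978

α₀ = 0.00698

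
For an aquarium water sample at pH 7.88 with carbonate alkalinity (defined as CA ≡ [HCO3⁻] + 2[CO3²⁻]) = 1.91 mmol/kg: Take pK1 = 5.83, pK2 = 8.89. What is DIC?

DIC = 1.77 mmol/kg

CA = [HCO3⁻] + 2[CO3²⁻] = (α₁ + 2α₂)·DIC
At pH 7.88: [H⁺]/K1 = 10^-2.05 = 0.0089125, K2/[H⁺] = 10^-1.01 = 0.097724
α₁ = 1/(1 + 0.0089125 + 0.097724) = 1/1.1066 = 0.9036; α₂ = α₁·K2/[H⁺] = 0.08831
α₁ + 2α₂ = 1.0803
DIC = CA / (α₁ + 2α₂) = 1.91 / 1.0803 = 1.77 mmol/kg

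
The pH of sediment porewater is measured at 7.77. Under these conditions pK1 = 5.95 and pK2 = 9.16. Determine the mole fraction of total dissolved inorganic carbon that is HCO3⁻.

α₁ = 1 / (1 + [H⁺]/K1 + K2/[H⁺]) = 1 / (1 + 10^-1.82 + 10^-1.39)
   = 1 / (1 + 0.015136 + 0.040738) = 1/1.0559 = 0.9471

α₁ = 0.947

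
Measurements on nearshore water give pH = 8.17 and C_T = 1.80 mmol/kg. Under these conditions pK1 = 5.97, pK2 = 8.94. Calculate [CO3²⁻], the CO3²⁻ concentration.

α₂ = 1 / (1 + [H⁺]/K2 + [H⁺]²/(K1K2)) = 1 / (1 + 10^+0.77 + 10^-1.43)
   = 1 / (1 + 5.8884 + 0.037154) = 1/6.9256 = 0.1444
[CO3²⁻] = α₂ × DIC = 0.1444 × 1.80 = 0.260 mmol/kg

[CO3²⁻] = 0.260 mmol/kg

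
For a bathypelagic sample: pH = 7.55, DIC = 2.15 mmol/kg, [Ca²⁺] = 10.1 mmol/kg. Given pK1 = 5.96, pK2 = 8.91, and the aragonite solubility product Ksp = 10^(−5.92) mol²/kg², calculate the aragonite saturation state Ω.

α₂ = 1 / (1 + [H⁺]/K2 + [H⁺]²/(K1K2)) = 1 / (1 + 10^+1.36 + 10^-0.23)
   = 1 / (1 + 22.909 + 0.58884) = 1/24.498 = 0.04082
[CO3²⁻] = α₂ × DIC = 0.04082 × 2.15 = 0.08776 mmol/kg
Ksp = 10^(−5.92) = 1.202×10^-6
Ω = [Ca²⁺][CO3²⁻]/Ksp = (10.1×10^-3)(8.776×10^-5) / 1.202×10^-6 = 0.737

Ω = 0.737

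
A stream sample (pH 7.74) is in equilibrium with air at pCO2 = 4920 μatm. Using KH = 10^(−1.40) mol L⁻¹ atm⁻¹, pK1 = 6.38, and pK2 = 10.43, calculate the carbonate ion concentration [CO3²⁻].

[CO3²⁻] = 9.16 μmol/L

[CO2*] = KH · pCO2 = 10^(−1.40) × 4920×10^-6 = 1.959×10^-4 mol/L
α₀ = 1/(1 + K1/[H⁺] + K1K2/[H⁺]²) = 1/(1 + 10^+1.36 + 10^-1.33) = 0.04174
DIC = [CO2*]/α₀ = 1.959×10^-4 / 0.04174 = 4.692 mmol/L
[CO3²⁻] = α₂·DIC; α₂ = 0.001953, so [CO3²⁻] = 0.001953 × 4.692 = 0.00916 mmol/L = 9.16 μmol/L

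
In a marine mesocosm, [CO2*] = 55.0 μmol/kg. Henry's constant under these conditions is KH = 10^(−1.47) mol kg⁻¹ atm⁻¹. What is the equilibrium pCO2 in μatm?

pCO2 = 1620 μatm

KH = 10^(−1.47) = 3.388×10^-2 mol kg⁻¹ atm⁻¹
pCO2 = [CO2*]/KH = 55.0×10^-6 / 3.388×10^-2 = 1.62×10^-3 atm = 1620 μatm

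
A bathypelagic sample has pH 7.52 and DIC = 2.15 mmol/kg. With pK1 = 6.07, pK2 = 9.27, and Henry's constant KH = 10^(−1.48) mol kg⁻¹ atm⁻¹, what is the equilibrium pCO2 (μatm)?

α₀ = 1 / (1 + K1/[H⁺] + K1K2/[H⁺]²) = 1 / (1 + 10^+1.45 + 10^-0.30)
   = 1 / (1 + 28.184 + 0.50119) = 1/29.685 = 0.03369
[CO2*] = α₀ × DIC = 0.03369 × 2.15 = 0.07243 mmol/kg
pCO2 = [CO2*]/KH = 7.243×10^-5 / 3.311×10^-2 = 2190 μatm

pCO2 = 2190 μatm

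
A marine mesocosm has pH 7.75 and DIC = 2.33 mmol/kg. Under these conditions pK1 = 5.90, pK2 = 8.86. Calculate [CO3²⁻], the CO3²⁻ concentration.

α₂ = 1 / (1 + [H⁺]/K2 + [H⁺]²/(K1K2)) = 1 / (1 + 10^+1.11 + 10^-0.74)
   = 1 / (1 + 12.882 + 0.18197) = 1/14.064 = 0.07110
[CO3²⁻] = α₂ × DIC = 0.07110 × 2.33 = 0.166 mmol/kg

[CO3²⁻] = 0.166 mmol/kg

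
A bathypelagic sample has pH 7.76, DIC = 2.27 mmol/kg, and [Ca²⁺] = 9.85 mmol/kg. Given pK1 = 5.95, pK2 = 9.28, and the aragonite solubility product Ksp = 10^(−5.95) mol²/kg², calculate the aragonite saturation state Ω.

α₂ = 1 / (1 + [H⁺]/K2 + [H⁺]²/(K1K2)) = 1 / (1 + 10^+1.52 + 10^-0.29)
   = 1 / (1 + 33.113 + 0.51286) = 1/34.626 = 0.02888
[CO3²⁻] = α₂ × DIC = 0.02888 × 2.27 = 0.06556 mmol/kg
Ksp = 10^(−5.95) = 1.122×10^-6
Ω = [Ca²⁺][CO3²⁻]/Ksp = (9.85×10^-3)(6.556×10^-5) / 1.122×10^-6 = 0.576

Ω = 0.576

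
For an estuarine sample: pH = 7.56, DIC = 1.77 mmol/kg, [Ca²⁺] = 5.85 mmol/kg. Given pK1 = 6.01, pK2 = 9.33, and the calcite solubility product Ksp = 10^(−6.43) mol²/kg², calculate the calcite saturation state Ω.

Ω = 0.453

α₂ = 1 / (1 + [H⁺]/K2 + [H⁺]²/(K1K2)) = 1 / (1 + 10^+1.77 + 10^+0.22)
   = 1 / (1 + 58.884 + 1.6596) = 1/61.544 = 0.01625
[CO3²⁻] = α₂ × DIC = 0.01625 × 1.77 = 0.02876 mmol/kg
Ksp = 10^(−6.43) = 3.715×10^-7
Ω = [Ca²⁺][CO3²⁻]/Ksp = (5.85×10^-3)(2.876×10^-5) / 3.715×10^-7 = 0.453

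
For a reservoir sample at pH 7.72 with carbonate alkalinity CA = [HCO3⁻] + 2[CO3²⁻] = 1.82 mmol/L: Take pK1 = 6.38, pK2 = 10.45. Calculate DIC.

CA = [HCO3⁻] + 2[CO3²⁻] = (α₁ + 2α₂)·DIC
At pH 7.72: [H⁺]/K1 = 10^-1.34 = 0.045709, K2/[H⁺] = 10^-2.73 = 0.0018621
α₁ = 1/(1 + 0.045709 + 0.0018621) = 1/1.0476 = 0.9546; α₂ = α₁·K2/[H⁺] = 0.001778
α₁ + 2α₂ = 0.9581
DIC = CA / (α₁ + 2α₂) = 1.82 / 0.9581 = 1.90 mmol/L

DIC = 1.90 mmol/L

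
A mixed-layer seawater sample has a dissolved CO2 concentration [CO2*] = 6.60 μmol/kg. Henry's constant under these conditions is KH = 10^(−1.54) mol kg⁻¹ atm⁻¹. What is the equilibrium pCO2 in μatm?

pCO2 = 229 μatm

KH = 10^(−1.54) = 2.884×10^-2 mol kg⁻¹ atm⁻¹
pCO2 = [CO2*]/KH = 6.60×10^-6 / 2.884×10^-2 = 2.29×10^-4 atm = 229 μatm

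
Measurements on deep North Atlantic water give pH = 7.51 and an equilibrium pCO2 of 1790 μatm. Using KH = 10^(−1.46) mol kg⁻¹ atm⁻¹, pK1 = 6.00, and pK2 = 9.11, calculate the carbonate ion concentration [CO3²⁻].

[CO2*] = KH · pCO2 = 10^(−1.46) × 1790×10^-6 = 6.207×10^-5 mol/kg
α₀ = 1/(1 + K1/[H⁺] + K1K2/[H⁺]²) = 1/(1 + 10^+1.51 + 10^-0.09) = 0.02926
DIC = [CO2*]/α₀ = 6.207×10^-5 / 0.02926 = 2.121 mmol/kg
[CO3²⁻] = α₂·DIC; α₂ = 0.02379, so [CO3²⁻] = 0.02379 × 2.121 = 0.0504 mmol/kg

[CO3²⁻] = 0.0504 mmol/kg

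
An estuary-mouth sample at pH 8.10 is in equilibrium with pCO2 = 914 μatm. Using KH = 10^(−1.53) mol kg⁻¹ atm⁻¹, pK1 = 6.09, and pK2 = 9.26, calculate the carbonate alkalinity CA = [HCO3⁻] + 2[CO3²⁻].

CA = 3.14 mmol/kg

[CO2*] = KH · pCO2 = 10^(−1.53) × 914×10^-6 = 2.697×10^-5 mol/kg
α₀ = 1/(1 + K1/[H⁺] + K1K2/[H⁺]²) = 1/(1 + 10^+2.01 + 10^+0.85) = 0.009057
DIC = [CO2*]/α₀ = 2.697×10^-5 / 0.009057 = 2.978 mmol/kg
CA = (α₁ + 2α₂)·DIC = (0.9268 + 2×0.06412) × 2.978 = 3.14 mmol/kg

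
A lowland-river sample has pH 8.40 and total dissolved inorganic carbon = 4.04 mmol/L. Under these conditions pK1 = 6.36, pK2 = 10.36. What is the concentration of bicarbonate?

α₁ = 1 / (1 + [H⁺]/K1 + K2/[H⁺]) = 1 / (1 + 10^-2.04 + 10^-1.96)
   = 1 / (1 + 0.0091201 + 0.010965) = 1/1.0201 = 0.9803
[HCO3⁻] = α₁ × DIC = 0.9803 × 4.04 = 3.96 mmol/L

[HCO3⁻] = 3.96 mmol/L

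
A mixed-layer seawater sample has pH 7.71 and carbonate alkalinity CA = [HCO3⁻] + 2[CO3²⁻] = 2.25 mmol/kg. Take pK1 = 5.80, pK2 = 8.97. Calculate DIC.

CA = [HCO3⁻] + 2[CO3²⁻] = (α₁ + 2α₂)·DIC
At pH 7.71: [H⁺]/K1 = 10^-1.91 = 0.012303, K2/[H⁺] = 10^-1.26 = 0.054954
α₁ = 1/(1 + 0.012303 + 0.054954) = 1/1.0673 = 0.9370; α₂ = α₁·K2/[H⁺] = 0.05149
α₁ + 2α₂ = 1.0400
DIC = CA / (α₁ + 2α₂) = 2.25 / 1.0400 = 2.16 mmol/kg

DIC = 2.16 mmol/kg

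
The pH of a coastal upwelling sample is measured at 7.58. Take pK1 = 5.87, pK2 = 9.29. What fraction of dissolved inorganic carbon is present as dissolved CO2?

α₀ = 1 / (1 + K1/[H⁺] + K1K2/[H⁺]²) = 1 / (1 + 10^+1.71 + 10^+0.00)
   = 1 / (1 + 51.286 + 1.0000) = 1/53.286 = 0.01877

α₀ = 0.0188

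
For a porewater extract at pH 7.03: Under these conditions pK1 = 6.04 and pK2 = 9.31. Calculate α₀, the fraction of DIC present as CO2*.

α₀ = 0.0924

α₀ = 1 / (1 + K1/[H⁺] + K1K2/[H⁺]²) = 1 / (1 + 10^+0.99 + 10^-1.29)
   = 1 / (1 + 9.7724 + 0.051286) = 1/10.824 = 0.09239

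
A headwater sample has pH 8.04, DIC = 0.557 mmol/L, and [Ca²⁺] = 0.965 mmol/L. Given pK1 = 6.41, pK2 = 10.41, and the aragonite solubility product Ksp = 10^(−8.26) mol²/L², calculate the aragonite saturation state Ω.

α₂ = 1 / (1 + [H⁺]/K2 + [H⁺]²/(K1K2)) = 1 / (1 + 10^+2.37 + 10^+0.74)
   = 1 / (1 + 234.42 + 5.4954) = 1/240.92 = 0.004151
[CO3²⁻] = α₂ × DIC = 0.004151 × 0.557 = 0.002312 mmol/L = 2.312 μmol/L
Ksp = 10^(−8.26) = 5.495×10^-9
Ω = [Ca²⁺][CO3²⁻]/Ksp = (0.965×10^-3)(2.312×10^-6) / 5.495×10^-9 = 0.406

Ω = 0.406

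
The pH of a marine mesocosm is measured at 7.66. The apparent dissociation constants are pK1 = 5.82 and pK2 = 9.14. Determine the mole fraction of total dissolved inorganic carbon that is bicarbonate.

α₁ = 1 / (1 + [H⁺]/K1 + K2/[H⁺]) = 1 / (1 + 10^-1.84 + 10^-1.48)
   = 1 / (1 + 0.014454 + 0.033113) = 1/1.0476 = 0.9546

α₁ = 0.955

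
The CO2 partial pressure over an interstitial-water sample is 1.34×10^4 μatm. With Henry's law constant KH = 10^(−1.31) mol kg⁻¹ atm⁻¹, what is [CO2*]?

KH = 10^(−1.31) = 4.898×10^-2 mol kg⁻¹ atm⁻¹
[CO2*] = KH · pCO2 = 4.898×10^-2 × 1.34×10^4×10^-6 atm = 6.56×10^-4 mol/kg

[CO2*] = 656 μmol/kg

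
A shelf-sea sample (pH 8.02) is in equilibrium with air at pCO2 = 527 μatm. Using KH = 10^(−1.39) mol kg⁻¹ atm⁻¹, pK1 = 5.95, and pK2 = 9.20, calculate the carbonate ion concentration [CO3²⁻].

[CO2*] = KH · pCO2 = 10^(−1.39) × 527×10^-6 = 2.147×10^-5 mol/kg
α₀ = 1/(1 + K1/[H⁺] + K1K2/[H⁺]²) = 1/(1 + 10^+2.07 + 10^+0.89) = 0.007921
DIC = [CO2*]/α₀ = 2.147×10^-5 / 0.007921 = 2.711 mmol/kg
[CO3²⁻] = α₂·DIC; α₂ = 0.06148, so [CO3²⁻] = 0.06148 × 2.711 = 0.167 mmol/kg

[CO3²⁻] = 0.167 mmol/kg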